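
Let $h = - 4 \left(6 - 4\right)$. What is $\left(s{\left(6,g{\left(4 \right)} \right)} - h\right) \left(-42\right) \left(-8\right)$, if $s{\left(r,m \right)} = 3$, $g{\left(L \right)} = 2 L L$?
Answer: $3696$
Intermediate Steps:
$g{\left(L \right)} = 2 L^{2}$
$h = -8$ ($h = - 4 \left(6 - 4\right) = \left(-4\right) 2 = -8$)
$\left(s{\left(6,g{\left(4 \right)} \right)} - h\right) \left(-42\right) \left(-8\right) = \left(3 - -8\right) \left(-42\right) \left(-8\right) = \left(3 + 8\right) \left(-42\right) \left(-8\right) = 11 \left(-42\right) \left(-8\right) = \left(-462\right) \left(-8\right) = 3696$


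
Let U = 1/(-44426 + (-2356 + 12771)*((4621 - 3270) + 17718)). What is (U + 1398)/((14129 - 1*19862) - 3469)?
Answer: -277585774183/1827141841218 ≈ -0.15192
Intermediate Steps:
U = 1/198559209 (U = 1/(-44426 + 10415*(1351 + 17718)) = 1/(-44426 + 10415*19069) = 1/(-44426 + 198603635) = 1/198559209 ≈ 5.0363e-9)
(U + 1398)/((14129 - 1*19862) - 3469) = (1/198559209 + 1398)/((14129 - 1*19862) - 3469) = 277585774183/(198559209*((14129 - 19862) - 3469)) = 277585774183/(198559209*(-5733 - 3469)) = (277585774183/198559209)/(-9202) = (277585774183/198559209)*(-1/9202) = -277585774183/1827141841218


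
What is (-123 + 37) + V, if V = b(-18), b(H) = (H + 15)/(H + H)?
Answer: -1031/12 ≈ -85.917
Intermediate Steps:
b(H) = (15 + H)/(2*H) (b(H) = (15 + H)/((2*H)) = (15 + H)*(1/(2*H)) = (15 + H)/(2*H))
V = 1/12 (V = (½)*(15 - 18)/(-18) = (½)*(-1/18)*(-3) = 1/12 ≈ 0.083333)
(-123 + 37) + V = (-123 + 37) + 1/12 = -86 + 1/12 = -1031/12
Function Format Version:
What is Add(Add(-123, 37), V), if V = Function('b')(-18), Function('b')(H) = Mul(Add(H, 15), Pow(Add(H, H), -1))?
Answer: Rational(-1031, 12) ≈ -85.917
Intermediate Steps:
Function('b')(H) = Mul(Rational(1, 2), Pow(H, -1), Add(15, H)) (Function('b')(H) = Mul(Add(15, H), Pow(Mul(2, H), -1)) = Mul(Add(15, H), Mul(Rational(1, 2), Pow(H, -1))) = Mul(Rational(1, 2), Pow(H, -1), Add(15, H)))
V = Rational(1, 12) (V = Mul(Rational(1, 2), Pow(-18, -1), Add(15, -18)) = Mul(Rational(1, 2), Rational(-1, 18), -3) = Rational(1, 12) ≈ 0.083333)
Add(Add(-123, 37), V) = Add(Add(-123, 37), Rational(1, 12)) = Add(-86, Rational(1, 12)) = Rational(-1031, 12)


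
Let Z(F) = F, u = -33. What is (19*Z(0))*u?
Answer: 0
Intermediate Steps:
(19*Z(0))*u = (19*0)*(-33) = 0*(-33) = 0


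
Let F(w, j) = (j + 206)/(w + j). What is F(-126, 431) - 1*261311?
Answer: -79699218/305 ≈ -2.6131e+5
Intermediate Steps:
F(w, j) = (206 + j)/(j + w)
F(-126, 431) - 1*261311 = (206 + 431)/(431 - 126) - 1*261311 = 637/305 - 261311 = -79699218/305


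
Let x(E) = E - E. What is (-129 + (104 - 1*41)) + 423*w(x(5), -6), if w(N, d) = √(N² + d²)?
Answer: 2472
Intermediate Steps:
x(E) = 0
(-129 + (104 - 1*41)) + 423*w(x(5), -6) = (-129 + (104 - 1*41)) + 423*√(0² + (-6)²) = (-129 + (104 - 41)) + 423*√(0 + 36) = (-129 + 63) + 423*√36 = -66 + 423*6 = -66 + 2538 = 2472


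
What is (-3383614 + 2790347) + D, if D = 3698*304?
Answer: 530925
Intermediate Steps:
D = 1124192
(-3383614 + 2790347) + D = (-3383614 + 2790347) + 1124192 = -593267 + 1124192 = 530925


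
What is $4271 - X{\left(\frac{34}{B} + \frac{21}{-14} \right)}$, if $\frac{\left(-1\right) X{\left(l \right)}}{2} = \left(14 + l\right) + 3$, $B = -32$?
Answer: $\frac{34399}{8} \approx 4299.9$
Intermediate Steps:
$X{\left(l \right)} = -34 - 2 l$ ($X{\left(l \right)} = - 2 \left(\left(14 + l\right) + 3\right) = - 2 \left(17 + l\right) = -34 - 2 l$)
$4271 - X{\left(\frac{34}{B} + \frac{21}{-14} \right)} = 4271 - \left(-34 - 2 \left(\frac{34}{-32} + \frac{21}{-14}\right)\right) = 4271 - \left(-34 - 2 \left(34 \left(- \frac{1}{32}\right) + 21 \left(- \frac{1}{14}\right)\right)\right) = 4271 - \left(-34 - 2 \left(- \frac{17}{16} - \frac{3}{2}\right)\right) = 4271 - \left(-34 - - \frac{41}{8}\right) = 4271 - \left(-34 + \frac{41}{8}\right) = 4271 - - \frac{231}{8} = 4271 + \frac{231}{8} = \frac{34399}{8}$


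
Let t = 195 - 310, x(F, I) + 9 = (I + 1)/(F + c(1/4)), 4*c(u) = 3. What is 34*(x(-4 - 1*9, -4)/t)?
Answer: 14586/5635 ≈ 2.5885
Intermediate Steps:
c(u) = ¾ (c(u) = (¼)*3 = ¾)
x(F, I) = -9 + (1 + I)/(¾ + F) (x(F, I) = -9 + (I + 1)/(F + ¾) = -9 + (1 + I)/(¾ + F))
t = -115
34*(x(-4 - 1*9, -4)/t) = 34*(((-23 - 36*(-4 - 1*9) + 4*(-4))/(3 + 4*(-4 - 1*9)))/(-115)) = 34*(((-23 - 36*(-4 - 9) - 16)/(3 + 4*(-4 - 9)))*(-1/115)) = 34*(((-23 - 36*(-13) - 16)/(3 + 4*(-13)))*(-1/115)) = 34*(((-23 + 468 - 16)/(3 - 52))*(-1/115)) = 34*((429/(-49))*(-1/115)) = 34*(-1/49*429*(-1/115)) = 34*(-429/49*(-1/115)) = 34*(429/5635) = 14586/5635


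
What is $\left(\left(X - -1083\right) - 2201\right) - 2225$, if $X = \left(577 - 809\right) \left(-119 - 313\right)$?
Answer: $96881$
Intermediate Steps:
$X = 100224$ ($X = \left(-232\right) \left(-432\right) = 100224$)
$\left(\left(X - -1083\right) - 2201\right) - 2225 = \left(\left(100224 - -1083\right) - 2201\right) - 2225 = \left(\left(100224 + 1083\right) - 2201\right) - 2225 = \left(101307 - 2201\right) - 2225 = 99106 - 2225 = 96881$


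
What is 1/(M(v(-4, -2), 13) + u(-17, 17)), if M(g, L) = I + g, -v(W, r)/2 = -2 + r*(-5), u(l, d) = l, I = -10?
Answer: -1/43 ≈ -0.023256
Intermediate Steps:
v(W, r) = 4 + 10*r (v(W, r) = -2*(-2 + r*(-5)) = -2*(-2 - 5*r) = 4 + 10*r)
M(g, L) = -10 + g
1/(M(v(-4, -2), 13) + u(-17, 17)) = 1/((-10 + (4 + 10*(-2))) - 17) = 1/((-10 + (4 - 20)) - 17) = 1/((-10 - 16) - 17) = 1/(-26 - 17) = 1/(-43) = -1/43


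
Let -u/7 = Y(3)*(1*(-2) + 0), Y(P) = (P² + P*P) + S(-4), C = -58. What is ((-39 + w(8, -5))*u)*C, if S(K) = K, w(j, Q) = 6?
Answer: 375144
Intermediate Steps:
Y(P) = -4 + 2*P² (Y(P) = (P² + P*P) - 4 = (P² + P²) - 4 = 2*P² - 4 = -4 + 2*P²)
u = 196 (u = -7*(-4 + 2*3²)*(1*(-2) + 0) = -7*(-4 + 2*9)*(-2 + 0) = -7*(-4 + 18)*(-2) = -98*(-2) = -7*(-28) = 196)
((-39 + w(8, -5))*u)*C = ((-39 + 6)*196)*(-58) = -33*196*(-58) = -6468*(-58) = 375144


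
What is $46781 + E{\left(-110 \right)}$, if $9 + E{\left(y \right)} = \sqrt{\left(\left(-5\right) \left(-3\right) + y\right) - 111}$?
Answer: $46772 + i \sqrt{206} \approx 46772.0 + 14.353 i$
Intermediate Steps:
$E{\left(y \right)} = -9 + \sqrt{-96 + y}$ ($E{\left(y \right)} = -9 + \sqrt{\left(\left(-5\right) \left(-3\right) + y\right) - 111} = -9 + \sqrt{\left(15 + y\right) - 111} = -9 + \sqrt{-96 + y}$)
$46781 + E{\left(-110 \right)} = 46781 - \left(9 - \sqrt{-96 - 110}\right) = 46781 - \left(9 - \sqrt{-206}\right) = 46781 - \left(9 - i \sqrt{206}\right) = 46772 + i \sqrt{206}$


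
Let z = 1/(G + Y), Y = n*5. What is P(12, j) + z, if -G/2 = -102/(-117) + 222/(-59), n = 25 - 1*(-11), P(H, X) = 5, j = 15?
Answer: 2139721/427484 ≈ 5.0054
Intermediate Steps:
n = 36 (n = 25 + 11 = 36)
Y = 180 (Y = 36*5 = 180)
G = 13304/2301 (G = -2*(-102/(-117) + 222/(-59)) = -2*(-102*(-1/117) + 222*(-1/59)) = -2*(34/39 - 222/59) = -2*(-6652/2301) = 13304/2301 ≈ 5.7818)
z = 2301/427484 (z = 1/(13304/2301 + 180) = 1/(427484/2301) = 2301/427484 ≈ 0.0053827)
P(12, j) + z = 5 + 2301/427484 = 2139721/427484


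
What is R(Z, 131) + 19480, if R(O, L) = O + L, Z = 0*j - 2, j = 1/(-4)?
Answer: 19609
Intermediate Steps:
j = -¼ ≈ -0.25000
Z = -2 (Z = 0*(-¼) - 2 = 0 - 2 = -2)
R(O, L) = L + O
R(Z, 131) + 19480 = (131 - 2) + 19480 = 129 + 19480 = 19609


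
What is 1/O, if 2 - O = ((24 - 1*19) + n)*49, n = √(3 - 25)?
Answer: I/(-243*I + 49*√22) ≈ -0.0021721 + 0.0020544*I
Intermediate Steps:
n = I*√22 (n = √(-22) = I*√22 ≈ 4.6904*I)
O = -243 - 49*I*√22 (O = 2 - ((24 - 1*19) + I*√22)*49 = 2 - ((24 - 19) + I*√22)*49 = 2 - (5 + I*√22)*49 = 2 - (245 + 49*I*√22) = 2 + (-245 - 49*I*√22) = -243 - 49*I*√22 ≈ -243.0 - 229.83*I)
1/O = 1/(-243 - 49*I*√22)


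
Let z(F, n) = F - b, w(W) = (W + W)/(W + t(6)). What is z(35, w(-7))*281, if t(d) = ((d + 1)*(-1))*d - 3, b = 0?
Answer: 9835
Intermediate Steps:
t(d) = -3 + d*(-1 - d) (t(d) = ((1 + d)*(-1))*d - 3 = (-1 - d)*d - 3 = d*(-1 - d) - 3 = -3 + d*(-1 - d))
w(W) = 2*W/(-45 + W) (w(W) = (W + W)/(W + (-3 - 1*6 - 1*6**2)) = (2*W)/(W + (-3 - 6 - 1*36)) = (2*W)/(W + (-3 - 6 - 36)) = (2*W)/(W - 45) = (2*W)/(-45 + W) = 2*W/(-45 + W))
z(F, n) = F (z(F, n) = F - 1*0 = F + 0 = F)
z(35, w(-7))*281 = 35*281 = 9835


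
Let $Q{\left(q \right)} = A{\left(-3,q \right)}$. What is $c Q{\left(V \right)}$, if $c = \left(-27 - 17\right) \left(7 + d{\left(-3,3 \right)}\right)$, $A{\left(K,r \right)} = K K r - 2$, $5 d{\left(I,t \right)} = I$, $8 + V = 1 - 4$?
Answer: $\frac{142208}{5} \approx 28442.0$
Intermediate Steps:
$V = -11$ ($V = -8 + \left(1 - 4\right) = -8 - 3 = -11$)
$d{\left(I,t \right)} = \frac{I}{5}$
$A{\left(K,r \right)} = -2 + r K^{2}$ ($A{\left(K,r \right)} = K^{2} r - 2 = r K^{2} - 2 = -2 + r K^{2}$)
$c = - \frac{1408}{5}$ ($c = \left(-27 - 17\right) \left(7 + \frac{1}{5} \left(-3\right)\right) = - 44 \left(7 - \frac{3}{5}\right) = \left(-44\right) \frac{32}{5} = - \frac{1408}{5} \approx -281.6$)
$Q{\left(q \right)} = -2 + 9 q$ ($Q{\left(q \right)} = -2 + q \left(-3\right)^{2} = -2 + q 9 = -2 + 9 q$)
$c Q{\left(V \right)} = - \frac{1408 \left(-2 + 9 \left(-11\right)\right)}{5} = - \frac{1408 \left(-2 - 99\right)}{5} = \left(- \frac{1408}{5}\right) \left(-101\right) = \frac{142208}{5}$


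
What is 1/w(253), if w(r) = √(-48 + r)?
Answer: √205/205 ≈ 0.069843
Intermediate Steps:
1/w(253) = 1/(√(-48 + 253)) = 1/(√205) = √205/205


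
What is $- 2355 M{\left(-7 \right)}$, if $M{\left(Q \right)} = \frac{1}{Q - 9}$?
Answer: $\frac{2355}{16} \approx 147.19$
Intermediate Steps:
$M{\left(Q \right)} = \frac{1}{-9 + Q}$
$- 2355 M{\left(-7 \right)} = - \frac{2355}{-9 - 7} = - \frac{2355}{-16} = \left(-2355\right) \left(- \frac{1}{16}\right) = \frac{2355}{16}$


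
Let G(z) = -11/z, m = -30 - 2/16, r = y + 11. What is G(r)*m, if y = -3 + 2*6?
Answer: 2651/160 ≈ 16.569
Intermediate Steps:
y = 9 (y = -3 + 12 = 9)
r = 20 (r = 9 + 11 = 20)
m = -241/8 (m = -30 - 2/16 = -30 - 1*1/8 = -30 - 1/8 = -241/8 ≈ -30.125)
G(r)*m = -11/20*(-241/8) = 2651/160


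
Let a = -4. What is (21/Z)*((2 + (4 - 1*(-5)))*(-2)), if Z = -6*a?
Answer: -77/4 ≈ -19.250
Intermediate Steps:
Z = 24 (Z = -6*(-4) = 24)
(21/Z)*((2 + (4 - 1*(-5)))*(-2)) = (21/24)*((2 + (4 - 1*(-5)))*(-2)) = ((1/24)*21)*((2 + (4 + 5))*(-2)) = 7*((2 + 9)*(-2))/8 = 7*(11*(-2))/8 = (7/8)*(-22) = -77/4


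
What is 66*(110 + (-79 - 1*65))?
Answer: -2244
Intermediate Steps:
66*(110 + (-79 - 1*65)) = 66*(110 + (-79 - 65)) = 66*(110 - 144) = 66*(-34) = -2244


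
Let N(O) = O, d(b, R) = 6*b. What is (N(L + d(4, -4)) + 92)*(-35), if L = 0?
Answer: -4060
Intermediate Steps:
(N(L + d(4, -4)) + 92)*(-35) = ((0 + 6*4) + 92)*(-35) = ((0 + 24) + 92)*(-35) = (24 + 92)*(-35) = 116*(-35) = -4060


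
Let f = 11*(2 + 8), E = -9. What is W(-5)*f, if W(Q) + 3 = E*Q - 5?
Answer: 4070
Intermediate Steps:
f = 110 (f = 11*10 = 110)
W(Q) = -8 - 9*Q (W(Q) = -3 + (-9*Q - 5) = -3 + (-5 - 9*Q) = -8 - 9*Q)
W(-5)*f = (-8 - 9*(-5))*110 = (-8 + 45)*110 = 37*110 = 4070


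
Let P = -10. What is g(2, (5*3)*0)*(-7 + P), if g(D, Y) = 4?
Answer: -68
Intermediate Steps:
g(2, (5*3)*0)*(-7 + P) = 4*(-7 - 10) = 4*(-17) = -68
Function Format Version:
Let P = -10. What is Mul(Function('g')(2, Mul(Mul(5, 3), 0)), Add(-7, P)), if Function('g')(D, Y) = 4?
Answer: -68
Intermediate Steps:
Mul(Function('g')(2, Mul(Mul(5, 3), 0)), Add(-7, P)) = Mul(4, Add(-7, -10)) = Mul(4, -17) = -68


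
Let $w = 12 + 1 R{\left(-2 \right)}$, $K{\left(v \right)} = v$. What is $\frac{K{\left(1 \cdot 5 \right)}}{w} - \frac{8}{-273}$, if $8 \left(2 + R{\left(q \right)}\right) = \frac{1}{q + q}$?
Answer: $\frac{46232}{87087} \approx 0.53087$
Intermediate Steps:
$R{\left(q \right)} = -2 + \frac{1}{16 q}$ ($R{\left(q \right)} = -2 + \frac{1}{8 \left(q + q\right)} = -2 + \frac{1}{8 \cdot 2 q} = -2 + \frac{\frac{1}{2} \frac{1}{q}}{8} = -2 + \frac{1}{16 q}$)
$w = \frac{319}{32}$ ($w = 12 + 1 \left(-2 + \frac{1}{16 \left(-2\right)}\right) = 12 + 1 \left(-2 + \frac{1}{16} \left(- \frac{1}{2}\right)\right) = 12 + 1 \left(-2 - \frac{1}{32}\right) = 12 + 1 \left(- \frac{65}{32}\right) = 12 - \frac{65}{32} = \frac{319}{32} \approx 9.9688$)
$\frac{K{\left(1 \cdot 5 \right)}}{w} - \frac{8}{-273} = \frac{1 \cdot 5}{\frac{319}{32}} - \frac{8}{-273} = 5 \cdot \frac{32}{319} - - \frac{8}{273} = \frac{160}{319} + \frac{8}{273} = \frac{46232}{87087}$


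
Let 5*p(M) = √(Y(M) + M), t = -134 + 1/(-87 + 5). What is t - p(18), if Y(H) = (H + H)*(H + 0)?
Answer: -10989/82 - 3*√74/5 ≈ -139.17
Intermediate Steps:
Y(H) = 2*H² (Y(H) = (2*H)*H = 2*H²)
t = -10989/82 (t = -134 + 1/(-82) = -134 - 1/82 = -10989/82 ≈ -134.01)
p(M) = √(M + 2*M²)/5 (p(M) = √(2*M² + M)/5 = √(M + 2*M²)/5)
t - p(18) = -10989/82 - √(18*(1 + 2*18))/5 = -10989/82 - √(18*(1 + 36))/5 = -10989/82 - √(18*37)/5 = -10989/82 - √666/5 = -10989/82 - 3*√74/5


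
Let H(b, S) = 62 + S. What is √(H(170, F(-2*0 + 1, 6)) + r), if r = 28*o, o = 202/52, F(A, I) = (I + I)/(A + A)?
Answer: √29874/13 ≈ 13.295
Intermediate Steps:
F(A, I) = I/A (F(A, I) = (2*I)/((2*A)) = (2*I)*(1/(2*A)) = I/A)
o = 101/26 (o = 202*(1/52) = 101/26 ≈ 3.8846)
r = 1414/13 (r = 28*(101/26) = 1414/13 ≈ 108.77)
√(H(170, F(-2*0 + 1, 6)) + r) = √((62 + 6/(-2*0 + 1)) + 1414/13) = √((62 + 6/(0 + 1)) + 1414/13) = √((62 + 6/1) + 1414/13) = √((62 + 6*1) + 1414/13) = √((62 + 6) + 1414/13) = √(68 + 1414/13) = √(2298/13) = √29874/13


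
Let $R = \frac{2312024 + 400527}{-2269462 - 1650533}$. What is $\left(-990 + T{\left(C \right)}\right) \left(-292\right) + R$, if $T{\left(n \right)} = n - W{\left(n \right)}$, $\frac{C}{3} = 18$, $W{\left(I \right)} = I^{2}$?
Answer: $\frac{4409144943529}{3919995} \approx 1.1248 \cdot 10^{6}$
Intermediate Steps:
$C = 54$ ($C = 3 \cdot 18 = 54$)
$T{\left(n \right)} = n - n^{2}$
$R = - \frac{2712551}{3919995}$ ($R = \frac{2712551}{-3919995} = 2712551 \left(- \frac{1}{3919995}\right) = - \frac{2712551}{3919995} \approx -0.69198$)
$\left(-990 + T{\left(C \right)}\right) \left(-292\right) + R = \left(-990 + 54 \left(1 - 54\right)\right) \left(-292\right) - \frac{2712551}{3919995} = \left(-990 + 54 \left(-53\right)\right) \left(-292\right) - \frac{2712551}{3919995} = \left(-990 - 2862\right) \left(-292\right) - \frac{2712551}{3919995} = \left(-3852\right) \left(-292\right) - \frac{2712551}{3919995} = 1124784 - \frac{2712551}{3919995} = \frac{4409144943529}{3919995}$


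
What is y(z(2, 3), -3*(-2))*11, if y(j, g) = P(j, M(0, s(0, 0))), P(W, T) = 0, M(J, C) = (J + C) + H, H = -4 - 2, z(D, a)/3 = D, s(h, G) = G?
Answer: 0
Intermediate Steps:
z(D, a) = 3*D
H = -6
M(J, C) = -6 + C + J (M(J, C) = (J + C) - 6 = (C + J) - 6 = -6 + C + J)
y(j, g) = 0
y(z(2, 3), -3*(-2))*11 = 0*11 = 0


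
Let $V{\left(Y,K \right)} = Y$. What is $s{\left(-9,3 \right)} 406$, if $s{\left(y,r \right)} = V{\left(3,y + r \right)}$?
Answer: $1218$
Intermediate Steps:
$s{\left(y,r \right)} = 3$
$s{\left(-9,3 \right)} 406 = 3 \cdot 406 = 1218$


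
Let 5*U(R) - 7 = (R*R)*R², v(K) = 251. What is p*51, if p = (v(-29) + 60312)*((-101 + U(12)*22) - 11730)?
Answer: 1226809005183/5 ≈ 2.4536e+11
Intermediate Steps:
U(R) = 7/5 + R⁴/5 (U(R) = 7/5 + ((R*R)*R²)/5 = 7/5 + (R²*R²)/5 = 7/5 + R⁴/5)
p = 24055078533/5 (p = (251 + 60312)*((-101 + (7/5 + (⅕)*12⁴)*22) - 11730) = 60563*((-101 + (7/5 + (⅕)*20736)*22) - 11730) = 60563*((-101 + (7/5 + 20736/5)*22) - 11730) = 60563*((-101 + (20743/5)*22) - 11730) = 60563*((-101 + 456346/5) - 11730) = 60563*(455841/5 - 11730) = 60563*(397191/5) = 24055078533/5 ≈ 4.8110e+9)
p*51 = (24055078533/5)*51 = 1226809005183/5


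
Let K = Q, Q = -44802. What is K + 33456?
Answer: -11346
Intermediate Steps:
K = -44802
K + 33456 = -44802 + 33456 = -11346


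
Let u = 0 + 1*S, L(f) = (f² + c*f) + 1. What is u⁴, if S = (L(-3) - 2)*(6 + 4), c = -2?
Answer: 384160000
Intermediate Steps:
L(f) = 1 + f² - 2*f (L(f) = (f² - 2*f) + 1 = 1 + f² - 2*f)
S = 140 (S = ((1 + (-3)² - 2*(-3)) - 2)*(6 + 4) = ((1 + 9 + 6) - 2)*10 = (16 - 2)*10 = 14*10 = 140)
u = 140 (u = 0 + 1*140 = 0 + 140 = 140)
u⁴ = 140⁴ = 384160000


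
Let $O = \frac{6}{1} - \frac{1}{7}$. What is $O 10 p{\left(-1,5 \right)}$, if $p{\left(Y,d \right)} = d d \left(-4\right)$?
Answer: $- \frac{41000}{7} \approx -5857.1$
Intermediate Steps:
$p{\left(Y,d \right)} = - 4 d^{2}$ ($p{\left(Y,d \right)} = d^{2} \left(-4\right) = - 4 d^{2}$)
$O = \frac{41}{7}$ ($O = 6 \cdot 1 - \frac{1}{7} = 6 - \frac{1}{7} = \frac{41}{7} \approx 5.8571$)
$O 10 p{\left(-1,5 \right)} = \frac{41}{7} \cdot 10 \left(- 4 \cdot 5^{2}\right) = \frac{410 \left(\left(-4\right) 25\right)}{7} = \frac{410}{7} \left(-100\right) = - \frac{41000}{7}$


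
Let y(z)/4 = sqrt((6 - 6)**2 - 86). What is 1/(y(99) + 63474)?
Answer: 31737/2014475026 - I*sqrt(86)/1007237513 ≈ 1.5754e-5 - 9.207e-9*I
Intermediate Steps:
y(z) = 4*I*sqrt(86) (y(z) = 4*sqrt((6 - 6)**2 - 86) = 4*sqrt(0**2 - 86) = 4*sqrt(0 - 86) = 4*sqrt(-86) = 4*(I*sqrt(86)) = 4*I*sqrt(86))
1/(y(99) + 63474) = 1/(4*I*sqrt(86) + 63474) = 1/(63474 + 4*I*sqrt(86))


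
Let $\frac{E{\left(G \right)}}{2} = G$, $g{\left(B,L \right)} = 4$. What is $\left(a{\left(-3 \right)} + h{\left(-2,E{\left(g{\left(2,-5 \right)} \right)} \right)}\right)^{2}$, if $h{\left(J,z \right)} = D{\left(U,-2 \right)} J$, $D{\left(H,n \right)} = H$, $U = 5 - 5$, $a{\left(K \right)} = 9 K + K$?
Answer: $900$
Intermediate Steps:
$a{\left(K \right)} = 10 K$
$U = 0$ ($U = 5 - 5 = 0$)
$E{\left(G \right)} = 2 G$
$h{\left(J,z \right)} = 0$ ($h{\left(J,z \right)} = 0 J = 0$)
$\left(a{\left(-3 \right)} + h{\left(-2,E{\left(g{\left(2,-5 \right)} \right)} \right)}\right)^{2} = \left(10 \left(-3\right) + 0\right)^{2} = \left(-30 + 0\right)^{2} = \left(-30\right)^{2} = 900$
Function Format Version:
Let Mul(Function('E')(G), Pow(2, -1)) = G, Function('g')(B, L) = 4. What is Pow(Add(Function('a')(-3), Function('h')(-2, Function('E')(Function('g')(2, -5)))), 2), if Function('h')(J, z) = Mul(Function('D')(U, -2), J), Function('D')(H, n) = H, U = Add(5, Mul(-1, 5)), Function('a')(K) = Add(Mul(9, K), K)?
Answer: 900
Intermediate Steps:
Function('a')(K) = Mul(10, K)
U = 0 (U = Add(5, -5) = 0)
Function('E')(G) = Mul(2, G)
Function('h')(J, z) = 0 (Function('h')(J, z) = Mul(0, J) = 0)
Pow(Add(Function('a')(-3), Function('h')(-2, Function('E')(Function('g')(2, -5)))), 2) = Pow(Add(Mul(10, -3), 0), 2) = Pow(Add(-30, 0), 2) = Pow(-30, 2) = 900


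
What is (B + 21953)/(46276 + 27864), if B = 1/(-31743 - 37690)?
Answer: 381065662/1286940655 ≈ 0.29610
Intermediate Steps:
B = -1/69433 (B = 1/(-69433) = -1/69433 ≈ -1.4402e-5)
(B + 21953)/(46276 + 27864) = (-1/69433 + 21953)/(46276 + 27864) = (1524262648/69433)/74140 = (1524262648/69433)*(1/74140) = 381065662/1286940655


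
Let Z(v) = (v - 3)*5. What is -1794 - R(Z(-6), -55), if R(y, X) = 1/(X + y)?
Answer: -179399/100 ≈ -1794.0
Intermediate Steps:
Z(v) = -15 + 5*v (Z(v) = (-3 + v)*5 = -15 + 5*v)
-1794 - R(Z(-6), -55) = -1794 - 1/(-55 + (-15 + 5*(-6))) = -1794 - 1/(-55 + (-15 - 30)) = -1794 - 1/(-55 - 45) = -1794 - 1/(-100) = -1794 - 1*(-1/100) = -1794 + 1/100 = -179399/100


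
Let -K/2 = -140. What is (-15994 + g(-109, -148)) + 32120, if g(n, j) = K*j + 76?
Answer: -25238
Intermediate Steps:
K = 280 (K = -2*(-140) = 280)
g(n, j) = 76 + 280*j (g(n, j) = 280*j + 76 = 76 + 280*j)
(-15994 + g(-109, -148)) + 32120 = (-15994 + (76 + 280*(-148))) + 32120 = (-15994 + (76 - 41440)) + 32120 = (-15994 - 41364) + 32120 = -57358 + 32120 = -25238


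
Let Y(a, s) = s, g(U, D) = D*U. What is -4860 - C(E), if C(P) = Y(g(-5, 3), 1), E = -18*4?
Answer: -4861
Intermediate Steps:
E = -72
C(P) = 1
-4860 - C(E) = -4860 - 1*1 = -4860 - 1 = -4861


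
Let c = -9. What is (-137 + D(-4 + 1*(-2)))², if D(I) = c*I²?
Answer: 212521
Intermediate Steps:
D(I) = -9*I²
(-137 + D(-4 + 1*(-2)))² = (-137 - 9*(-4 + 1*(-2))²)² = (-137 - 9*(-4 - 2)²)² = (-137 - 9*(-6)²)² = (-137 - 9*36)² = (-137 - 324)² = (-461)² = 212521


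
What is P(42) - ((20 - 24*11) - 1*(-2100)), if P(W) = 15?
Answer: -1841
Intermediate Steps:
P(42) - ((20 - 24*11) - 1*(-2100)) = 15 - ((20 - 24*11) - 1*(-2100)) = 15 - ((20 - 264) + 2100) = 15 - (-244 + 2100) = 15 - 1*1856 = 15 - 1856 = -1841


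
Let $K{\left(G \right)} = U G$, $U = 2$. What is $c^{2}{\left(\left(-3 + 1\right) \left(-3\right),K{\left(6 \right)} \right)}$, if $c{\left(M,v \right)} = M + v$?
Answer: $324$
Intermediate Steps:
$K{\left(G \right)} = 2 G$
$c^{2}{\left(\left(-3 + 1\right) \left(-3\right),K{\left(6 \right)} \right)} = \left(\left(-3 + 1\right) \left(-3\right) + 2 \cdot 6\right)^{2} = \left(\left(-2\right) \left(-3\right) + 12\right)^{2} = \left(6 + 12\right)^{2} = 18^{2} = 324$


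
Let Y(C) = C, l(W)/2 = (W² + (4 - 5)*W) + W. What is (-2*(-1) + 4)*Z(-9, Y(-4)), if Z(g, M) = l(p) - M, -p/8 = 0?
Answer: 24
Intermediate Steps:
p = 0 (p = -8*0 = 0)
l(W) = 2*W² (l(W) = 2*((W² + (4 - 5)*W) + W) = 2*((W² - W) + W) = 2*W²)
Z(g, M) = -M (Z(g, M) = 2*0² - M = 2*0 - M = 0 - M = -M)
(-2*(-1) + 4)*Z(-9, Y(-4)) = (-2*(-1) + 4)*(-1*(-4)) = (2 + 4)*4 = 6*4 = 24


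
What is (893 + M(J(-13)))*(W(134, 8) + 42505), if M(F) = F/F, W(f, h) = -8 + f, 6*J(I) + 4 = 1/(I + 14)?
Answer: 38112114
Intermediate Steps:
J(I) = -⅔ + 1/(6*(14 + I)) (J(I) = -⅔ + 1/(6*(I + 14)) = -⅔ + 1/(6*(14 + I)))
M(F) = 1
(893 + M(J(-13)))*(W(134, 8) + 42505) = (893 + 1)*((-8 + 134) + 42505) = 894*(126 + 42505) = 894*42631 = 38112114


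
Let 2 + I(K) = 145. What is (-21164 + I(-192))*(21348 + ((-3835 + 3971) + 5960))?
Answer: -576900324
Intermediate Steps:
I(K) = 143 (I(K) = -2 + 145 = 143)
(-21164 + I(-192))*(21348 + ((-3835 + 3971) + 5960)) = (-21164 + 143)*(21348 + ((-3835 + 3971) + 5960)) = -21021*(21348 + (136 + 5960)) = -21021*(21348 + 6096) = -21021*27444 = -576900324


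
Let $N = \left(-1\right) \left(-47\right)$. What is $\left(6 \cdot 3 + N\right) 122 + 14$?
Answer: $7944$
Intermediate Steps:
$N = 47$
$\left(6 \cdot 3 + N\right) 122 + 14 = \left(6 \cdot 3 + 47\right) 122 + 14 = \left(18 + 47\right) 122 + 14 = 65 \cdot 122 + 14 = 7930 + 14 = 7944$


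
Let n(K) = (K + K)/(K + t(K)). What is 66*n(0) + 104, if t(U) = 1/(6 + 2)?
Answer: 104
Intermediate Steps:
t(U) = ⅛ (t(U) = 1/8 = ⅛)
n(K) = 2*K/(⅛ + K) (n(K) = (K + K)/(K + ⅛) = (2*K)/(⅛ + K) = 2*K/(⅛ + K))
66*n(0) + 104 = 66*(16*0/(1 + 8*0)) + 104 = 66*(16*0/(1 + 0)) + 104 = 66*(16*0/1) + 104 = 66*(16*0*1) + 104 = 66*0 + 104 = 0 + 104 = 104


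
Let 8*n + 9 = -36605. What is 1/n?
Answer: -4/18307 ≈ -0.00021850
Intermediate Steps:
n = -18307/4 (n = -9/8 + (1/8)*(-36605) = -9/8 - 36605/8 = -18307/4 ≈ -4576.8)
1/n = 1/(-18307/4) = -4/18307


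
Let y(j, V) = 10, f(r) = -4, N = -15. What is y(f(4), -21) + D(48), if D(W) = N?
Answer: -5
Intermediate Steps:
D(W) = -15
y(f(4), -21) + D(48) = 10 - 15 = -5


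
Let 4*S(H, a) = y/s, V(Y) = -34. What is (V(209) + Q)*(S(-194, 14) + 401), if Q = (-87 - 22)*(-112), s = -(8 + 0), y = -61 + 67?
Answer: 39035931/8 ≈ 4.8795e+6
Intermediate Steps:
y = 6
s = -8 (s = -1*8 = -8)
S(H, a) = -3/16 (S(H, a) = (6/(-8))/4 = (6*(-⅛))/4 = (¼)*(-¾) = -3/16)
Q = 12208 (Q = -109*(-112) = 12208)
(V(209) + Q)*(S(-194, 14) + 401) = (-34 + 12208)*(-3/16 + 401) = 12174*(6413/16) = 39035931/8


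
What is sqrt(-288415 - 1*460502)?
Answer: 3*I*sqrt(83213) ≈ 865.4*I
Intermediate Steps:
sqrt(-288415 - 1*460502) = sqrt(-288415 - 460502) = sqrt(-748917) = 3*I*sqrt(83213)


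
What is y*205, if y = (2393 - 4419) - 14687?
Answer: -3426165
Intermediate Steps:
y = -16713 (y = -2026 - 14687 = -16713)
y*205 = -16713*205 = -3426165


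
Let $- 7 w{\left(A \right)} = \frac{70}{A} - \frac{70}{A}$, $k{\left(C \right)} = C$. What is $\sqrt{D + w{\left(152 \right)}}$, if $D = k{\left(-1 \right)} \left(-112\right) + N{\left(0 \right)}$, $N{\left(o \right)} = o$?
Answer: $4 \sqrt{7} \approx 10.583$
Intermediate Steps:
$w{\left(A \right)} = 0$ ($w{\left(A \right)} = - \frac{\frac{70}{A} - \frac{70}{A}}{7} = \left(- \frac{1}{7}\right) 0 = 0$)
$D = 112$ ($D = \left(-1\right) \left(-112\right) + 0 = 112 + 0 = 112$)
$\sqrt{D + w{\left(152 \right)}} = \sqrt{112 + 0} = \sqrt{112} = 4 \sqrt{7}$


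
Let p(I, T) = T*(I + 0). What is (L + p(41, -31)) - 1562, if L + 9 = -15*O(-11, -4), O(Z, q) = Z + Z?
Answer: -2512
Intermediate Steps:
O(Z, q) = 2*Z
p(I, T) = I*T (p(I, T) = T*I = I*T)
L = 321 (L = -9 - 30*(-11) = -9 - 15*(-22) = -9 + 330 = 321)
(L + p(41, -31)) - 1562 = (321 + 41*(-31)) - 1562 = (321 - 1271) - 1562 = -950 - 1562 = -2512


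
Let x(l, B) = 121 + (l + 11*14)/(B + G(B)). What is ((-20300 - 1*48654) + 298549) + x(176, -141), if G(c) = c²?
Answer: 151153139/658 ≈ 2.2972e+5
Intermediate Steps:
x(l, B) = 121 + (154 + l)/(B + B²) (x(l, B) = 121 + (l + 11*14)/(B + B²) = 121 + (l + 154)/(B + B²) = 121 + (154 + l)/(B + B²))
((-20300 - 1*48654) + 298549) + x(176, -141) = ((-20300 - 1*48654) + 298549) + (154 + 176 + 121*(-141) + 121*(-141)²)/((-141)*(1 - 141)) = ((-20300 - 48654) + 298549) - 1/141*(154 + 176 - 17061 + 121*19881)/(-140) = (-68954 + 298549) - 1/141*(-1/140)*(154 + 176 - 17061 + 2405601) = 229595 - 1/141*(-1/140)*2388870 = 229595 + 79629/658 = 151153139/658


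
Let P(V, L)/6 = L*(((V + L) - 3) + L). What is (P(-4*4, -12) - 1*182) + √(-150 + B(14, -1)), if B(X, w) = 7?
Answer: 2914 + I*√143 ≈ 2914.0 + 11.958*I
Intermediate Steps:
P(V, L) = 6*L*(-3 + V + 2*L) (P(V, L) = 6*(L*(((V + L) - 3) + L)) = 6*(L*(((L + V) - 3) + L)) = 6*(L*((-3 + L + V) + L)) = 6*(L*(-3 + V + 2*L)) = 6*L*(-3 + V + 2*L))
(P(-4*4, -12) - 1*182) + √(-150 + B(14, -1)) = (6*(-12)*(-3 - 4*4 + 2*(-12)) - 1*182) + √(-150 + 7) = (6*(-12)*(-3 - 16 - 24) - 182) + √(-143) = (6*(-12)*(-43) - 182) + I*√143 = (3096 - 182) + I*√143 = 2914 + I*√143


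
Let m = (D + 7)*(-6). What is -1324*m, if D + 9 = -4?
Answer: -47664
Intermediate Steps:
D = -13 (D = -9 - 4 = -13)
m = 36 (m = (-13 + 7)*(-6) = -6*(-6) = 36)
-1324*m = -1324*36 = -47664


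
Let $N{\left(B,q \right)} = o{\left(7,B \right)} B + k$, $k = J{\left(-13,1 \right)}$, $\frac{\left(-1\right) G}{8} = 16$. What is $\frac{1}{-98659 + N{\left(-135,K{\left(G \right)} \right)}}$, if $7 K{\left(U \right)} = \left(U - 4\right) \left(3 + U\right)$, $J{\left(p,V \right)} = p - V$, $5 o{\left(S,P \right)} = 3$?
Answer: $- \frac{1}{98754} \approx -1.0126 \cdot 10^{-5}$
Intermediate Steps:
$o{\left(S,P \right)} = \frac{3}{5}$ ($o{\left(S,P \right)} = \frac{1}{5} \cdot 3 = \frac{3}{5}$)
$G = -128$ ($G = \left(-8\right) 16 = -128$)
$K{\left(U \right)} = \frac{\left(-4 + U\right) \left(3 + U\right)}{7}$ ($K{\left(U \right)} = \frac{\left(U - 4\right) \left(3 + U\right)}{7} = \frac{\left(-4 + U\right) \left(3 + U\right)}{7}$)
$k = -14$ ($k = -13 - 1 = -14$)
$N{\left(B,q \right)} = -14 + \frac{3 B}{5}$ ($N{\left(B,q \right)} = \frac{3 B}{5} - 14 = -14 + \frac{3 B}{5}$)
$\frac{1}{-98659 + N{\left(-135,K{\left(G \right)} \right)}} = \frac{1}{-98659 + \left(-14 + \frac{3}{5} \left(-135\right)\right)} = \frac{1}{-98659 - 95} = \frac{1}{-98754} = - \frac{1}{98754}$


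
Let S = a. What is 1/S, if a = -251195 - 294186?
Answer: -1/545381 ≈ -1.8336e-6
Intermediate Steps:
a = -545381
S = -545381
1/S = 1/(-545381) = -1/545381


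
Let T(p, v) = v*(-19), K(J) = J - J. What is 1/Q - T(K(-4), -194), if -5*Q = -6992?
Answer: -25772507/6992 ≈ -3686.0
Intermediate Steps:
K(J) = 0
Q = 6992/5 (Q = -1/5*(-6992) = 6992/5 ≈ 1398.4)
T(p, v) = -19*v
1/Q - T(K(-4), -194) = 1/(6992/5) - (-19)*(-194) = 5/6992 - 1*3686 = 5/6992 - 3686 = -25772507/6992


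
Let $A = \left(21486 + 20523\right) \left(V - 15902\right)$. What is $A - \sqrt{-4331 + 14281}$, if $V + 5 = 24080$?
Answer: $343339557 - 5 \sqrt{398} \approx 3.4334 \cdot 10^{8}$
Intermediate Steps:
$V = 24075$ ($V = -5 + 24080 = 24075$)
$A = 343339557$ ($A = \left(21486 + 20523\right) \left(24075 - 15902\right) = 42009 \cdot 8173 = 343339557$)
$A - \sqrt{-4331 + 14281} = 343339557 - \sqrt{-4331 + 14281} = 343339557 - \sqrt{9950} = 343339557 - 5 \sqrt{398}$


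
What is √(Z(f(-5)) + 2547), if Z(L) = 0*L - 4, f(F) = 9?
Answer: √2543 ≈ 50.428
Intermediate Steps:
Z(L) = -4 (Z(L) = 0 - 4 = -4)
√(Z(f(-5)) + 2547) = √(-4 + 2547) = √2543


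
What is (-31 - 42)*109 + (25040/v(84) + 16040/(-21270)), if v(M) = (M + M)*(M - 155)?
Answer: -8414512241/1057119 ≈ -7959.9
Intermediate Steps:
v(M) = 2*M*(-155 + M) (v(M) = (2*M)*(-155 + M) = 2*M*(-155 + M))
(-31 - 42)*109 + (25040/v(84) + 16040/(-21270)) = (-31 - 42)*109 + (25040/((2*84*(-155 + 84))) + 16040/(-21270)) = -73*109 + (25040/((2*84*(-71))) + 16040*(-1/21270)) = -7957 + (25040/(-11928) - 1604/2127) = -7957 + (25040*(-1/11928) - 1604/2127) = -7957 + (-3130/1491 - 1604/2127) = -7957 - 3016358/1057119 = -8414512241/1057119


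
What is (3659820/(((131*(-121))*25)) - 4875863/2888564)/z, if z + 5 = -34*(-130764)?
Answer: -2500761381761/1017830100578665220 ≈ -2.4570e-6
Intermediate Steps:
z = 4445971 (z = -5 - 34*(-130764) = -5 + 4445976 = 4445971)
(3659820/(((131*(-121))*25)) - 4875863/2888564)/z = (3659820/(((131*(-121))*25)) - 4875863/2888564)/4445971 = (3659820/((-15851*25)) - 4875863*1/2888564)*(1/4445971) = (3659820/(-396275) - 4875863/2888564)*(1/4445971) = (3659820*(-1/396275) - 4875863/2888564)*(1/4445971) = (-731964/79255 - 4875863/2888564)*(1/4445971) = -2500761381761/228933139820*1/4445971 = -2500761381761/1017830100578665220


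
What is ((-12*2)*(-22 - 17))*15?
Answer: 14040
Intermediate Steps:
((-12*2)*(-22 - 17))*15 = (-2*12*(-39))*15 = -24*(-39)*15 = 936*15 = 14040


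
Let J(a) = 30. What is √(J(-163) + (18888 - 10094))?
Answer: 2*√2206 ≈ 93.936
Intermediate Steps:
√(J(-163) + (18888 - 10094)) = √(30 + (18888 - 10094)) = √(30 + 8794) = √8824 = 2*√2206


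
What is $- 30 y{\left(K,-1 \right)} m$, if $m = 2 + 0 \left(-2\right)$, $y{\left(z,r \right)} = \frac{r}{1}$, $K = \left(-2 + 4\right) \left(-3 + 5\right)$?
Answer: $60$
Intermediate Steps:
$K = 4$ ($K = 2 \cdot 2 = 4$)
$y{\left(z,r \right)} = r$ ($y{\left(z,r \right)} = r 1 = r$)
$m = 2$ ($m = 2 + 0 = 2$)
$- 30 y{\left(K,-1 \right)} m = \left(-30\right) \left(-1\right) 2 = 30 \cdot 2 = 60$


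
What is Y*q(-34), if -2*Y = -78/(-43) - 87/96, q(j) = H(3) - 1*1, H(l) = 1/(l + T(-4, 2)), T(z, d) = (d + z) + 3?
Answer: 3747/11008 ≈ 0.34039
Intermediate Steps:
T(z, d) = 3 + d + z
H(l) = 1/(1 + l) (H(l) = 1/(l + (3 + 2 - 4)) = 1/(l + 1) = 1/(1 + l))
q(j) = -3/4 (q(j) = 1/(1 + 3) - 1*1 = 1/4 - 1 = -3/4)
Y = -1249/2752 (Y = -(-78/(-43) - 87/96)/2 = -(-78*(-1/43) - 87*1/96)/2 = -(78/43 - 29/32)/2 = -1/2*1249/1376 = -1249/2752 ≈ -0.45385)
Y*q(-34) = -1249/2752*(-3/4) = 3747/11008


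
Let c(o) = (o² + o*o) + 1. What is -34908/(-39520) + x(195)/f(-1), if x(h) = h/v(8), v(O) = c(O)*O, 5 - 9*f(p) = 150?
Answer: 5369037/6160180 ≈ 0.87157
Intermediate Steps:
c(o) = 1 + 2*o² (c(o) = (o² + o²) + 1 = 2*o² + 1 = 1 + 2*o²)
f(p) = -145/9 (f(p) = 5/9 - ⅑*150 = 5/9 - 50/3 = -145/9)
v(O) = O*(1 + 2*O²) (v(O) = (1 + 2*O²)*O = O*(1 + 2*O²))
x(h) = h/1032 (x(h) = h/(8 + 2*8³) = h/(8 + 2*512) = h/(8 + 1024) = h/1032)
-34908/(-39520) + x(195)/f(-1) = -34908/(-39520) + ((1/1032)*195)/(-145/9) = -34908*(-1/39520) + (65/344)*(-9/145) = 8727/9880 - 117/9976 = 5369037/6160180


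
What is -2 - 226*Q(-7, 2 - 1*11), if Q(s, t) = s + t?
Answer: 3614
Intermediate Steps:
-2 - 226*Q(-7, 2 - 1*11) = -2 - 226*(-7 + (2 - 1*11)) = -2 - 226*(-7 + (2 - 11)) = -2 - 226*(-7 - 9) = -2 - 226*(-16) = -2 + 3616 = 3614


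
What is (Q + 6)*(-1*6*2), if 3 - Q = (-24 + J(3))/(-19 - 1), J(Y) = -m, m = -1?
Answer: -471/5 ≈ -94.200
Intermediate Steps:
J(Y) = 1 (J(Y) = -1*(-1) = 1)
Q = 37/20 (Q = 3 - (-24 + 1)/(-19 - 1) = 3 - (-23)/(-20) = 3 - (-23)*(-1)/20 = 3 - 1*23/20 = 3 - 23/20 = 37/20 ≈ 1.8500)
(Q + 6)*(-1*6*2) = (37/20 + 6)*(-1*6*2) = 157*(-6*2)/20 = (157/20)*(-12) = -471/5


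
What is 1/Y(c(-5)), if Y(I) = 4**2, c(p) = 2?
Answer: 1/16 ≈ 0.062500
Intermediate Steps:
Y(I) = 16
1/Y(c(-5)) = 1/16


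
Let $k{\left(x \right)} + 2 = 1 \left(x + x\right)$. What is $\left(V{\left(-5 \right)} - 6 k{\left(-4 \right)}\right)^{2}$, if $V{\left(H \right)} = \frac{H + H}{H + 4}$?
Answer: $4900$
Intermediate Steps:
$k{\left(x \right)} = -2 + 2 x$ ($k{\left(x \right)} = -2 + 1 \left(x + x\right) = -2 + 1 \cdot 2 x = -2 + 2 x$)
$V{\left(H \right)} = \frac{2 H}{4 + H}$
$\left(V{\left(-5 \right)} - 6 k{\left(-4 \right)}\right)^{2} = \left(2 \left(-5\right) \frac{1}{4 - 5} - 6 \left(-2 + 2 \left(-4\right)\right)\right)^{2} = \left(2 \left(-5\right) \frac{1}{-1} - 6 \left(-2 - 8\right)\right)^{2} = \left(2 \left(-5\right) \left(-1\right) - -60\right)^{2} = \left(10 + 60\right)^{2} = 70^{2} = 4900$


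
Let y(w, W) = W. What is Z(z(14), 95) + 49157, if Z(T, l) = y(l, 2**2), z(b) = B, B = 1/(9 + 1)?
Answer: 49161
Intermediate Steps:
B = 1/10 ≈ 0.10000
z(b) = 1/10
Z(T, l) = 4 (Z(T, l) = 2**2 = 4)
Z(z(14), 95) + 49157 = 4 + 49157 = 49161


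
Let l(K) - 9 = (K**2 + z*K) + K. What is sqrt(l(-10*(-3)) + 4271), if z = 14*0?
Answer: sqrt(5210) ≈ 72.180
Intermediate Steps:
z = 0
l(K) = 9 + K + K**2 (l(K) = 9 + ((K**2 + 0*K) + K) = 9 + ((K**2 + 0) + K) = 9 + (K**2 + K) = 9 + (K + K**2) = 9 + K + K**2)
sqrt(l(-10*(-3)) + 4271) = sqrt((9 - 10*(-3) + (-10*(-3))**2) + 4271) = sqrt((9 + 30 + 30**2) + 4271) = sqrt((9 + 30 + 900) + 4271) = sqrt(939 + 4271) = sqrt(5210)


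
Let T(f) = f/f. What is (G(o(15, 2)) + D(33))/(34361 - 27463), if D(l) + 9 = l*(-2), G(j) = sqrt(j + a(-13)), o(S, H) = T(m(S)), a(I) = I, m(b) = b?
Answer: -75/6898 + I*sqrt(3)/3449 ≈ -0.010873 + 0.00050219*I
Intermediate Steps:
T(f) = 1
o(S, H) = 1
G(j) = sqrt(-13 + j) (G(j) = sqrt(j - 13) = sqrt(-13 + j))
D(l) = -9 - 2*l (D(l) = -9 + l*(-2) = -9 - 2*l)
(G(o(15, 2)) + D(33))/(34361 - 27463) = (sqrt(-13 + 1) + (-9 - 2*33))/(34361 - 27463) = (sqrt(-12) + (-9 - 66))/6898 = (2*I*sqrt(3) - 75)*(1/6898) = (-75 + 2*I*sqrt(3))*(1/6898) = -75/6898 + I*sqrt(3)/3449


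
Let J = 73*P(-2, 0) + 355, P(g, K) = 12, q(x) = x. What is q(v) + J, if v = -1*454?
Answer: 777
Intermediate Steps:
v = -454
J = 1231 (J = 73*12 + 355 = 876 + 355 = 1231)
q(v) + J = -454 + 1231 = 777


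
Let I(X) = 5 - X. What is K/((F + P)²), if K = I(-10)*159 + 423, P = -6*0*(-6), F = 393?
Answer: 312/17161 ≈ 0.018181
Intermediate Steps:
P = 0 (P = 0*(-6) = 0)
K = 2808 (K = (5 - 1*(-10))*159 + 423 = (5 + 10)*159 + 423 = 15*159 + 423 = 2385 + 423 = 2808)
K/((F + P)²) = 2808/((393 + 0)²) = 2808/(393²) = 2808/154449 = 2808*(1/154449) = 312/17161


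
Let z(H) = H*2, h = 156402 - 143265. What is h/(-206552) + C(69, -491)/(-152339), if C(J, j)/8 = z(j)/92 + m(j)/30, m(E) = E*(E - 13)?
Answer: -1795620211897/3618581389720 ≈ -0.49622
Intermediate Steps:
h = 13137
z(H) = 2*H
m(E) = E*(-13 + E)
C(J, j) = 4*j/23 + 4*j*(-13 + j)/15 (C(J, j) = 8*((2*j)/92 + (j*(-13 + j))/30) = 8*((2*j)*(1/92) + (j*(-13 + j))*(1/30)) = 8*(j/46 + j*(-13 + j)/30) = 4*j/23 + 4*j*(-13 + j)/15)
h/(-206552) + C(69, -491)/(-152339) = 13137/(-206552) + ((4/345)*(-491)*(-284 + 23*(-491)))/(-152339) = 13137*(-1/206552) + ((4/345)*(-491)*(-284 - 11293))*(-1/152339) = -13137/206552 + ((4/345)*(-491)*(-11577))*(-1/152339) = -13137/206552 + (7579076/115)*(-1/152339) = -13137/206552 - 7579076/17518985 = -1795620211897/3618581389720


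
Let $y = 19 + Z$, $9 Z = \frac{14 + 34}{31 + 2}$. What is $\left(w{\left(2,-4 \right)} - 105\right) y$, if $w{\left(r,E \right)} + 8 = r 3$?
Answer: $- \frac{202979}{99} \approx -2050.3$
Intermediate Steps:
$Z = \frac{16}{99}$ ($Z = \frac{\left(14 + 34\right) \frac{1}{31 + 2}}{9} = \frac{48 \cdot \frac{1}{33}}{9} = \frac{1}{9} \cdot \frac{16}{11} = \frac{16}{99} \approx 0.16162$)
$y = \frac{1897}{99}$ ($y = 19 + \frac{16}{99} = \frac{1897}{99} \approx 19.162$)
$w{\left(r,E \right)} = -8 + 3 r$ ($w{\left(r,E \right)} = -8 + r 3 = -8 + 3 r$)
$\left(w{\left(2,-4 \right)} - 105\right) y = \left(\left(-8 + 3 \cdot 2\right) - 105\right) \frac{1897}{99} = \left(\left(-8 + 6\right) - 105\right) \frac{1897}{99} = \left(-2 - 105\right) \frac{1897}{99} = \left(-107\right) \frac{1897}{99} = - \frac{202979}{99}$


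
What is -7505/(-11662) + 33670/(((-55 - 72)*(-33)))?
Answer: 424112995/48875442 ≈ 8.6774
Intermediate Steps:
-7505/(-11662) + 33670/(((-55 - 72)*(-33))) = -7505*(-1/11662) + 33670/((-127*(-33))) = 7505/11662 + 33670/4191 = 424112995/48875442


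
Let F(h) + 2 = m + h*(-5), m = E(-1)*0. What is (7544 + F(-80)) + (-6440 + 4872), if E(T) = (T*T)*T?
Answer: 6374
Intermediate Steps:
E(T) = T³ (E(T) = T²*T = T³)
m = 0 (m = (-1)³*0 = -1*0 = 0)
F(h) = -2 - 5*h (F(h) = -2 + (0 + h*(-5)) = -2 + (0 - 5*h) = -2 - 5*h)
(7544 + F(-80)) + (-6440 + 4872) = (7544 + (-2 - 5*(-80))) + (-6440 + 4872) = (7544 + (-2 + 400)) - 1568 = (7544 + 398) - 1568 = 7942 - 1568 = 6374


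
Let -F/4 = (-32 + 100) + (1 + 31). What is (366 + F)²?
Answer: 1156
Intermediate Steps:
F = -400 (F = -4*((-32 + 100) + (1 + 31)) = -4*(68 + 32) = -4*100 = -400)
(366 + F)² = (366 - 400)² = (-34)² = 1156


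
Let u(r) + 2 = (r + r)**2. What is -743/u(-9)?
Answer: -743/322 ≈ -2.3075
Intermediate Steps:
u(r) = -2 + 4*r**2 (u(r) = -2 + (r + r)**2 = -2 + (2*r)**2 = -2 + 4*r**2)
-743/u(-9) = -743/(-2 + 4*(-9)**2) = -743/(-2 + 4*81) = -743/(-2 + 324) = -743/322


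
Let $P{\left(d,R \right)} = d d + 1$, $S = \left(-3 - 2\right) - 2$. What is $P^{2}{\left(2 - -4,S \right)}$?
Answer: $1369$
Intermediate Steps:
$S = -7$ ($S = -5 - 2 = -7$)
$P{\left(d,R \right)} = 1 + d^{2}$ ($P{\left(d,R \right)} = d^{2} + 1 = 1 + d^{2}$)
$P^{2}{\left(2 - -4,S \right)} = \left(1 + \left(2 - -4\right)^{2}\right)^{2} = \left(1 + \left(2 + 4\right)^{2}\right)^{2} = \left(1 + 6^{2}\right)^{2} = \left(1 + 36\right)^{2} = 37^{2} = 1369$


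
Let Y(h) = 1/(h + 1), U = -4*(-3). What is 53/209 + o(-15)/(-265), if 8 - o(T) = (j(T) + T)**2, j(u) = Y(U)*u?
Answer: 11307937/9360065 ≈ 1.2081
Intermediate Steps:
U = 12
Y(h) = 1/(1 + h)
j(u) = u/13 (j(u) = u/(1 + 12) = u/13)
o(T) = 8 - 196*T**2/169 (o(T) = 8 - (T/13 + T)**2 = 8 - (14*T/13)**2 = 8 - 196*T**2/169)
53/209 + o(-15)/(-265) = 53/209 + (8 - 196/169*(-15)**2)/(-265) = 53*(1/209) + (8 - 196/169*225)*(-1/265) = 53/209 + (8 - 44100/169)*(-1/265) = 53/209 - 42748/169*(-1/265) = 53/209 + 42748/44785 = 11307937/9360065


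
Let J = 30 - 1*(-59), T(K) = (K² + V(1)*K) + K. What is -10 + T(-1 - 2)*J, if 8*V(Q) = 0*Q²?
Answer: 524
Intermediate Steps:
V(Q) = 0 (V(Q) = (0*Q²)/8 = (⅛)*0 = 0)
T(K) = K + K² (T(K) = (K² + 0*K) + K = (K² + 0) + K = K² + K = K + K²)
J = 89 (J = 30 + 59 = 89)
-10 + T(-1 - 2)*J = -10 + ((-1 - 2)*(1 + (-1 - 2)))*89 = -10 - 3*(1 - 3)*89 = -10 - 3*(-2)*89 = -10 + 6*89 = -10 + 534 = 524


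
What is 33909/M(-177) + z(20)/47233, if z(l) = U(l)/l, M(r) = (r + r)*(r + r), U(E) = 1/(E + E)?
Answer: 106774930243/394603375200 ≈ 0.27059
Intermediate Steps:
U(E) = 1/(2*E)
M(r) = 4*r² (M(r) = (2*r)*(2*r) = 4*r²)
z(l) = 1/(2*l²) (z(l) = (1/(2*l))/l = 1/(2*l²))
33909/M(-177) + z(20)/47233 = 33909/((4*(-177)²)) + ((½)/20²)/47233 = 33909/((4*31329)) + ((½)*(1/400))*(1/47233) = 33909/125316 + (1/800)*(1/47233) = 33909*(1/125316) + 1/37786400 = 11303/41772 + 1/37786400 = 106774930243/394603375200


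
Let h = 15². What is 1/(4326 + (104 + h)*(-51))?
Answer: -1/12453 ≈ -8.0302e-5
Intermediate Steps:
h = 225
1/(4326 + (104 + h)*(-51)) = 1/(4326 + (104 + 225)*(-51)) = 1/(4326 + 329*(-51)) = 1/(4326 - 16779) = 1/(-12453) = -1/12453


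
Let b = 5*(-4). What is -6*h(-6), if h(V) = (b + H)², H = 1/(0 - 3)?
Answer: -7442/3 ≈ -2480.7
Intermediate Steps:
H = -⅓ (H = 1/(-3) = -⅓ ≈ -0.33333)
b = -20
h(V) = 3721/9 (h(V) = (-20 - ⅓)² = (-61/3)² = 3721/9)
-6*h(-6) = -6*3721/9 = -7442/3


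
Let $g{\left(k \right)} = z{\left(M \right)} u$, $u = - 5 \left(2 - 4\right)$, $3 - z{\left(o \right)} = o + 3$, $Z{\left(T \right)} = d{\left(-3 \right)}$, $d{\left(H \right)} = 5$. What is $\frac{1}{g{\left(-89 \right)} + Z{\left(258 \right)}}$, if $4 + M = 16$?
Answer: $- \frac{1}{115} \approx -0.0086956$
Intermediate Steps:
$M = 12$ ($M = -4 + 16 = 12$)
$Z{\left(T \right)} = 5$
$z{\left(o \right)} = - o$ ($z{\left(o \right)} = 3 - \left(o + 3\right) = 3 - \left(3 + o\right) = - o$)
$u = 10$ ($u = \left(-5\right) \left(-2\right) = 10$)
$g{\left(k \right)} = -120$ ($g{\left(k \right)} = \left(-1\right) 12 \cdot 10 = \left(-12\right) 10 = -120$)
$\frac{1}{g{\left(-89 \right)} + Z{\left(258 \right)}} = \frac{1}{-120 + 5} = \frac{1}{-115} = - \frac{1}{115}$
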